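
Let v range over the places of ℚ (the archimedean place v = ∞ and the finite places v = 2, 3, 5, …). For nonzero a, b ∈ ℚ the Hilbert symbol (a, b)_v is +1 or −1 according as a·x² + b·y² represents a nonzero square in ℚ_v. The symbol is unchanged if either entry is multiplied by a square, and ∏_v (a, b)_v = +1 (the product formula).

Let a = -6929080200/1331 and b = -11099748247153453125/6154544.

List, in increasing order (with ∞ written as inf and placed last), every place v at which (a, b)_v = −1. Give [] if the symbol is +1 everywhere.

[7, inf]

(a, b) ≡ (-192038, -319) mod (ℚ^×)²; places V = {2, 3, 5, 7, 11, 17, 29, 43, ∞}.
(a,b)_7: α=3, u≡5; β=4, v≡3 (mod 7); (5|7)=-1, (3|7)=-1; sign (−1)^0·-1^4·-1^3 = -1.
(a,b)_29: α=1, u≡15; β=3, v≡15 (mod 29); (15|29)=-1, (15|29)=-1; sign (−1)^0·-1^3·-1^1 = +1.
(a,b)_11: α=-3, u≡2; β=-3, v≡1 (mod 11); (2|11)=-1, (1|11)=+1; sign (−1)^1·-1^-3·+1^-3 = +1.
(a,b)_∞: sgn(-192038)=−, sgn(-319)=−, so -1.
(a,b)_3: α=4, u≡1; β=8, v≡2 (mod 3); (1|3)=+1, (2|3)=-1; sign (−1)^0·+1^8·-1^4 = +1.
(a,b)_2: α=3, β=-4; u≡5, v≡1 (mod 8); ε(u)ε(v)=0·0, αω(v)=3·0, βω(u)=-4·1; sum ≡ 0  ⇒  +1.
(a,b)_43: α=1, u≡9; β=2, v≡1 (mod 43); (9|43)=+1, (1|43)=+1; sign (−1)^0·+1^2·+1^1 = +1.
(a,b)_5: α=2, u≡2; β=6, v≡1 (mod 5); (2|5)=-1, (1|5)=+1; sign (−1)^0·-1^6·+1^2 = +1.
(a,b)_17: α=0, u≡7; β=-2, v≡16 (mod 17); (7|17)=-1, (16|17)=+1; sign (−1)^0·-1^-2·+1^0 = +1.
(-192038, -319 / ℚ) ramifies at {7, ∞}: a division algebra.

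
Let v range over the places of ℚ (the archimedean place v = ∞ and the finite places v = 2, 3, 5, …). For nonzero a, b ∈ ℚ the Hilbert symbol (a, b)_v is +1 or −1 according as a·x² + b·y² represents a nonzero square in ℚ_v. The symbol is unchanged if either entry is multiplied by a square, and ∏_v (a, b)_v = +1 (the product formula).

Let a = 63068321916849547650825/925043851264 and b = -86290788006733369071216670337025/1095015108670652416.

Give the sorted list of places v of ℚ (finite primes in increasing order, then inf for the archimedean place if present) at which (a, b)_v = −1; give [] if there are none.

Mod squares: a ≡ 7337, b ≡ -1592129. Check v ∈ {∞, 2, 3, 5, 7, 11, 13, 17, 23, 29, 31}.
v=17: a=17^-4·(≡12), b=17^-6·(≡7) mod 17; (12|17)=-1, (7|17)=-1; (−1)^{-4·-6·8}·(-1)^-6·(-1)^-4 = +1.
v=13: a=13^-2·(≡5), b=13^-2·(≡5) mod 13; (5|13)=-1, (5|13)=-1; (−1)^{-2·-2·6}·(-1)^-2·(-1)^-2 = +1.
v=23: a=23^1·(≡5), b=23^1·(≡17) mod 23; (5|23)=-1, (17|23)=-1; (−1)^{1·1·11}·(-1)^1·(-1)^1 = -1.
v=31: a=31^6·(≡24), b=31^9·(≡9) mod 31; (24|31)=-1, (9|31)=+1; (−1)^{6·9·15}·(-1)^9·(+1)^6 = -1.
v=29: a=29^1·(≡17), b=29^1·(≡24) mod 29; (17|29)=-1, (24|29)=+1; (−1)^{1·1·14}·(-1)^1·(+1)^1 = -1.
v=3: a=3^18·(≡2), b=3^26·(≡1) mod 3; (2|3)=-1, (1|3)=+1; (−1)^{18·26·1}·(-1)^26·(+1)^18 = +1.
v=2: v_2(a)=-16, v_2(b)=-28; units ≡ 1, 7 (mod 8); ε·ε+αω+βω = 0·1+-16·0+-28·0 ≡ 0  ⇒  (a,b)_2 = +1.
v=∞: 7337 > 0 and -1592129 < 0  ⇒  (a,b)_∞ = +1.
v=7: a=7^0·(≡4), b=7^1·(≡4) mod 7; (4|7)=+1, (4|7)=+1; (−1)^{0·1·3}·(+1)^1·(+1)^0 = +1.
v=5: a=5^2·(≡2), b=5^2·(≡4) mod 5; (2|5)=-1, (4|5)=+1; (−1)^{2·2·2}·(-1)^2·(+1)^2 = +1.
v=11: a=11^1·(≡2), b=11^1·(≡10) mod 11; (2|11)=-1, (10|11)=-1; (−1)^{1·1·5}·(-1)^1·(-1)^1 = -1.
(7337, -1592129 / ℚ) ramifies at {11, 23, 29, 31}: a division algebra.

[11, 23, 29, 31]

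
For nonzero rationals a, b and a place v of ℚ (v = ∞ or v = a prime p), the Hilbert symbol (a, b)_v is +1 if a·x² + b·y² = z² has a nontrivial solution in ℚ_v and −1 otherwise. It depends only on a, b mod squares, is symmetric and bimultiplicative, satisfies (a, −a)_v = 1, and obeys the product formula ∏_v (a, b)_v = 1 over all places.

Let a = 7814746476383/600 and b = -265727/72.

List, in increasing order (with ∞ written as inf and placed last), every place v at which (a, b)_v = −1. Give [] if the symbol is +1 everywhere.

Mod squares: a ≡ 32538, b ≡ -10846. Check v ∈ {∞, 2, 3, 5, 7, 11, 17, 29}.
v=7: a=7^2·(≡4), b=7^2·(≡1) mod 7; (4|7)=+1, (1|7)=+1; (−1)^{2·2·3}·(+1)^2·(+1)^2 = +1.
v=3: a=3^-1·(≡1), b=3^-2·(≡2) mod 3; (1|3)=+1, (2|3)=-1; (−1)^{-1·-2·1}·(+1)^-2·(-1)^-1 = -1.
v=17: a=17^3·(≡12), b=17^1·(≡15) mod 17; (12|17)=-1, (15|17)=+1; (−1)^{3·1·8}·(-1)^1·(+1)^3 = -1.
v=2: v_2(a)=-3, v_2(b)=-3; units ≡ 5, 1 (mod 8); ε·ε+αω+βω = 0·0+-3·0+-3·1 ≡ 1  ⇒  (a,b)_2 = -1.
v=11: a=11^3·(≡8), b=11^1·(≡9) mod 11; (8|11)=-1, (9|11)=+1; (−1)^{3·1·5}·(-1)^1·(+1)^3 = +1.
v=5: a=5^-2·(≡2), b=5^0·(≡4) mod 5; (2|5)=-1, (4|5)=+1; (−1)^{-2·0·2}·(-1)^0·(+1)^-2 = +1.
v=29: a=29^3·(≡22), b=29^1·(≡27) mod 29; (22|29)=+1, (27|29)=-1; (−1)^{3·1·14}·(+1)^1·(-1)^3 = -1.
v=∞: 32538 > 0 and -10846 < 0  ⇒  (a,b)_∞ = +1.
(32538, -10846 / ℚ) ramifies at {2, 3, 17, 29}: a division algebra.

[2, 3, 17, 29]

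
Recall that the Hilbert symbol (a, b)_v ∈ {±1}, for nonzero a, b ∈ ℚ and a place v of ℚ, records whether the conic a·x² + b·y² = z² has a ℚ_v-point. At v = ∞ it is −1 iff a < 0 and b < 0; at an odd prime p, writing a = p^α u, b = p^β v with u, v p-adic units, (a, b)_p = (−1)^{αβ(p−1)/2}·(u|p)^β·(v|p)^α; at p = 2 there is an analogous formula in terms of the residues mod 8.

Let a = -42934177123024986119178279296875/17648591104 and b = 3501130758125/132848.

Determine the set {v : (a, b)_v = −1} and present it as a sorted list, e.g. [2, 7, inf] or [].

(a, b) ≡ (-1418395, 2629420651) mod (ℚ^×)²; places V = {2, 5, 7, 11, 13, 17, 19, 23, 31, 37, 41, ∞}.
(a,b)_7: α=2, u≡1; β=2, v≡2 (mod 7); (1|7)=+1, (2|7)=+1; sign (−1)^0·+1^2·+1^2 = +1.
(a,b)_11: α=5, u≡2; β=1, v≡2 (mod 11); (2|11)=-1, (2|11)=-1; sign (−1)^1·-1^1·-1^5 = -1.
(a,b)_37: α=3, u≡16; β=1, v≡36 (mod 37); (16|37)=+1, (36|37)=+1; sign (−1)^0·+1^1·+1^3 = +1.
(a,b)_∞: sgn(-1418395)=−, sgn(2629420651)=+, so +1.
(a,b)_23: α=-2, u≡22; β=-1, v≡17 (mod 23); (22|23)=-1, (17|23)=-1; sign (−1)^0·-1^-1·-1^-2 = -1.
(a,b)_2: α=-8, β=-4; u≡5, v≡3 (mod 8); ε(u)ε(v)=0·1, αω(v)=-8·1, βω(u)=-4·1; sum ≡ 0  ⇒  +1.
(a,b)_31: α=2, u≡2; β=1, v≡6 (mod 31); (2|31)=+1, (6|31)=-1; sign (−1)^0·+1^1·-1^2 = +1.
(a,b)_13: α=2, u≡1; β=1, v≡1 (mod 13); (1|13)=+1, (1|13)=+1; sign (−1)^0·+1^1·+1^2 = +1.
(a,b)_17: α=3, u≡15; β=1, v≡11 (mod 17); (15|17)=+1, (11|17)=-1; sign (−1)^0·+1^1·-1^3 = -1.
(a,b)_19: α=-4, u≡14; β=-2, v≡9 (mod 19); (14|19)=-1, (9|19)=+1; sign (−1)^0·-1^-2·+1^-4 = +1.
(a,b)_5: α=9, u≡4; β=4, v≡1 (mod 5); (4|5)=+1, (1|5)=+1; sign (−1)^0·+1^4·+1^9 = +1.
(a,b)_41: α=3, u≡31; β=1, v≡3 (mod 41); (31|41)=+1, (3|41)=-1; sign (−1)^0·+1^1·-1^3 = -1.
(-1418395, 2629420651 / ℚ) ramifies at {11, 17, 23, 41}: a division algebra.

[11, 17, 23, 41]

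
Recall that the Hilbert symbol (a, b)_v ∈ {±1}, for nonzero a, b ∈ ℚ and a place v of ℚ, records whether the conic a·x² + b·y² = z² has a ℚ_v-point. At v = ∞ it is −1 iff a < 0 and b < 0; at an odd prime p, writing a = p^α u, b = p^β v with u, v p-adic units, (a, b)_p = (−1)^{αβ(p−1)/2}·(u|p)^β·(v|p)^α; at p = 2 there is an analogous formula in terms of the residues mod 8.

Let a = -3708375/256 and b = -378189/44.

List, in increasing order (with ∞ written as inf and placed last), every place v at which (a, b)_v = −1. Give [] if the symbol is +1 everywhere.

[23, inf]

Mod squares: a ≡ -148335, b ≡ -51359. Check v ∈ {∞, 2, 3, 5, 7, 11, 23, 29, 31}.
v=3: a=3^1·(≡1), b=3^4·(≡1) mod 3; (1|3)=+1, (1|3)=+1; (−1)^{1·4·1}·(+1)^4·(+1)^1 = +1.
v=2: v_2(a)=-8, v_2(b)=-2; units ≡ 1, 1 (mod 8); ε·ε+αω+βω = 0·0+-8·0+-2·0 ≡ 0  ⇒  (a,b)_2 = +1.
v=11: a=11^1·(≡1), b=11^-1·(≡6) mod 11; (1|11)=+1, (6|11)=-1; (−1)^{1·-1·5}·(+1)^-1·(-1)^1 = +1.
v=31: a=31^1·(≡16), b=31^0·(≡8) mod 31; (16|31)=+1, (8|31)=+1; (−1)^{1·0·15}·(+1)^0·(+1)^1 = +1.
v=7: a=7^0·(≡2), b=7^1·(≡3) mod 7; (2|7)=+1, (3|7)=-1; (−1)^{0·1·3}·(+1)^1·(-1)^0 = +1.
v=5: a=5^3·(≡3), b=5^0·(≡4) mod 5; (3|5)=-1, (4|5)=+1; (−1)^{3·0·2}·(-1)^0·(+1)^3 = +1.
v=∞: -148335 < 0 and -51359 < 0  ⇒  (a,b)_∞ = -1.
v=23: a=23^0·(≡10), b=23^1·(≡22) mod 23; (10|23)=-1, (22|23)=-1; (−1)^{0·1·11}·(-1)^1·(-1)^0 = -1.
v=29: a=29^1·(≡26), b=29^1·(≡18) mod 29; (26|29)=-1, (18|29)=-1; (−1)^{1·1·14}·(-1)^1·(-1)^1 = +1.
Ram(-148335, -51359) = {23, ∞}; no ℚ_23-point on the conic.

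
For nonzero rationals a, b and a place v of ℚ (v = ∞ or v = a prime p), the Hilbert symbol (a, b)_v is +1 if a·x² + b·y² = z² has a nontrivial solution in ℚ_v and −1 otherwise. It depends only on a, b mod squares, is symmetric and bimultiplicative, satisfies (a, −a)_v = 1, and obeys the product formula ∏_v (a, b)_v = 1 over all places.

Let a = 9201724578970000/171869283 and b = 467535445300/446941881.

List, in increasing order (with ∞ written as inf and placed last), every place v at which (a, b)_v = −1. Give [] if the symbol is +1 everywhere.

[7, 17]

(a, b) ≡ (10659, 133) mod (ℚ^×)²; places V = {2, 3, 5, 7, 11, 17, 19, 29, ∞}.
(a,b)_7: α=2, u≡5; β=5, v≡5 (mod 7); (5|7)=-1, (5|7)=-1; sign (−1)^0·-1^5·-1^2 = -1.
(a,b)_11: α=5, u≡5; β=4, v≡3 (mod 11); (5|11)=+1, (3|11)=+1; sign (−1)^0·+1^4·+1^5 = +1.
(a,b)_19: α=3, u≡10; β=1, v≡11 (mod 19); (10|19)=-1, (11|19)=+1; sign (−1)^1·-1^1·+1^3 = +1.
(a,b)_3: α=-5, u≡1; β=-12, v≡1 (mod 3); (1|3)=+1, (1|3)=+1; sign (−1)^0·+1^-12·+1^-5 = +1.
(a,b)_17: α=1, u≡15; β=0, v≡3 (mod 17); (15|17)=+1, (3|17)=-1; sign (−1)^0·+1^0·-1^1 = -1.
(a,b)_∞: sgn(10659)=+, sgn(133)=+, so +1.
(a,b)_2: α=4, β=2; u≡3, v≡5 (mod 8); ε(u)ε(v)=1·0, αω(v)=4·1, βω(u)=2·1; sum ≡ 0  ⇒  +1.
(a,b)_5: α=4, u≡4; β=2, v≡2 (mod 5); (4|5)=+1, (2|5)=-1; sign (−1)^0·+1^2·-1^4 = +1.
(a,b)_29: α=-4, u≡7; β=-2, v≡27 (mod 29); (7|29)=+1, (27|29)=-1; sign (−1)^0·+1^-2·-1^-4 = +1.
(10659, 133 / ℚ) ramifies at {7, 17}: a division algebra.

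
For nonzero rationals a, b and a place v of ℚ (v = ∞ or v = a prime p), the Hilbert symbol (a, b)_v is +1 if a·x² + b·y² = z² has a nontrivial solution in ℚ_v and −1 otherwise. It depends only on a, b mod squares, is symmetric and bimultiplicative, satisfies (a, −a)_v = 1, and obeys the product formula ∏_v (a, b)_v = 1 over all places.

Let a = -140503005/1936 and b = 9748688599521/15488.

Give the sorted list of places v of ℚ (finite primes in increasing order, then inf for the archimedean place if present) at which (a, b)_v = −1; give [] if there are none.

(a, b) ≡ (-5, 2) mod (ℚ^×)²; places V = {2, 3, 5, 11, 19, 31, ∞}.
(a,b)_3: α=4, u≡1; β=4, v≡2 (mod 3); (1|3)=+1, (2|3)=-1; sign (−1)^0·+1^4·-1^4 = +1.
(a,b)_2: α=-4, β=-7; u≡3, v≡1 (mod 8); ε(u)ε(v)=1·0, αω(v)=-4·0, βω(u)=-7·1; sum ≡ 1  ⇒  -1.
(a,b)_19: α=2, u≡14; β=4, v≡18 (mod 19); (14|19)=-1, (18|19)=-1; sign (−1)^0·-1^4·-1^2 = +1.
(a,b)_5: α=1, u≡4; β=0, v≡2 (mod 5); (4|5)=+1, (2|5)=-1; sign (−1)^0·+1^0·-1^1 = -1.
(a,b)_11: α=-2, u≡10; β=-2, v≡2 (mod 11); (10|11)=-1, (2|11)=-1; sign (−1)^0·-1^-2·-1^-2 = +1.
(a,b)_∞: sgn(-5)=−, sgn(2)=+, so +1.
(a,b)_31: α=2, u≡6; β=4, v≡28 (mod 31); (6|31)=-1, (28|31)=+1; sign (−1)^0·-1^4·+1^2 = +1.
Ram(-5, 2) = {2, 5}; no ℚ_2-point on the conic.

[2, 5]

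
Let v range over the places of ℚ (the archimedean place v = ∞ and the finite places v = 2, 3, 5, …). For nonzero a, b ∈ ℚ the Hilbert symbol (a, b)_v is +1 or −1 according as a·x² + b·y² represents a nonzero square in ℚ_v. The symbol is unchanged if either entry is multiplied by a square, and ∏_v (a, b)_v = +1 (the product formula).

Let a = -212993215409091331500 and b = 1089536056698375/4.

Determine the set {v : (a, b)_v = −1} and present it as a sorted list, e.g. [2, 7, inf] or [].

(a, b) ≡ (-135915, 3183683415) mod (ℚ^×)²; places V = {2, 3, 5, 11, 13, 17, 19, 31, 41, 47, ∞}.
(a,b)_19: α=2, u≡1; β=1, v≡10 (mod 19); (1|19)=+1, (10|19)=-1; sign (−1)^0·+1^1·-1^2 = +1.
(a,b)_13: α=3, u≡12; β=2, v≡1 (mod 13); (12|13)=+1, (1|13)=+1; sign (−1)^0·+1^2·+1^3 = +1.
(a,b)_17: α=1, u≡6; β=1, v≡12 (mod 17); (6|17)=-1, (12|17)=-1; sign (−1)^0·-1^1·-1^1 = +1.
(a,b)_11: α=2, u≡9; β=1, v≡2 (mod 11); (9|11)=+1, (2|11)=-1; sign (−1)^0·+1^1·-1^2 = +1.
(a,b)_41: α=1, u≡6; β=1, v≡14 (mod 41); (6|41)=-1, (14|41)=-1; sign (−1)^0·-1^1·-1^1 = +1.
(a,b)_∞: sgn(-135915)=−, sgn(3183683415)=+, so +1.
(a,b)_3: α=1, u≡1; β=5, v≡2 (mod 3); (1|3)=+1, (2|3)=-1; sign (−1)^1·+1^5·-1^1 = +1.
(a,b)_2: α=2, β=-2; u≡5, v≡7 (mod 8); ε(u)ε(v)=0·1, αω(v)=2·0, βω(u)=-2·1; sum ≡ 0  ⇒  +1.
(a,b)_47: α=2, u≡16; β=1, v≡20 (mod 47); (16|47)=+1, (20|47)=-1; sign (−1)^0·+1^1·-1^2 = +1.
(a,b)_31: α=2, u≡19; β=1, v≡27 (mod 31); (19|31)=+1, (27|31)=-1; sign (−1)^0·+1^1·-1^2 = +1.
(a,b)_5: α=3, u≡3; β=3, v≡3 (mod 5); (3|5)=-1, (3|5)=-1; sign (−1)^0·-1^3·-1^3 = +1.
Ram(a, b) = ∅: the form -135915·x² + 3183683415·y² − z² is isotropic over every ℚ_v, so by Hasse–Minkowski it is isotropic over ℚ.

[]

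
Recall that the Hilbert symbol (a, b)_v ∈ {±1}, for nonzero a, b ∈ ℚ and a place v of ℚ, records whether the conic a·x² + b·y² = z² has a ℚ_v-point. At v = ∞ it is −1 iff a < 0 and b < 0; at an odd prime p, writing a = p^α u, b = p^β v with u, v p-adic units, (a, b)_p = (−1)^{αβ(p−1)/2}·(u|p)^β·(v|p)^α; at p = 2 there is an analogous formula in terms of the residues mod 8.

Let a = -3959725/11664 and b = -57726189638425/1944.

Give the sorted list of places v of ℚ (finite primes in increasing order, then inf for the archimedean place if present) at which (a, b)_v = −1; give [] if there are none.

Mod squares: a ≡ -1309, b ≡ -66822. Check v ∈ {∞, 2, 3, 5, 7, 11, 17, 37, 43}.
v=7: a=7^1·(≡1), b=7^3·(≡4) mod 7; (1|7)=+1, (4|7)=+1; (−1)^{1·3·3}·(+1)^3·(+1)^1 = -1.
v=11: a=11^3·(≡7), b=11^4·(≡9) mod 11; (7|11)=-1, (9|11)=+1; (−1)^{3·4·5}·(-1)^4·(+1)^3 = +1.
v=43: a=43^0·(≡21), b=43^1·(≡29) mod 43; (21|43)=+1, (29|43)=-1; (−1)^{0·1·21}·(+1)^1·(-1)^0 = +1.
v=17: a=17^1·(≡13), b=17^2·(≡10) mod 17; (13|17)=+1, (10|17)=-1; (−1)^{1·2·8}·(+1)^2·(-1)^1 = -1.
v=2: v_2(a)=-4, v_2(b)=-3; units ≡ 3, 5 (mod 8); ε·ε+αω+βω = 1·0+-4·1+-3·1 ≡ 1  ⇒  (a,b)_2 = -1.
v=∞: -1309 < 0 and -66822 < 0  ⇒  (a,b)_∞ = -1.
v=5: a=5^2·(≡4), b=5^2·(≡2) mod 5; (4|5)=+1, (2|5)=-1; (−1)^{2·2·2}·(+1)^2·(-1)^2 = +1.
v=3: a=3^-6·(≡2), b=3^-5·(≡1) mod 3; (2|3)=-1, (1|3)=+1; (−1)^{-6·-5·1}·(-1)^-5·(+1)^-6 = -1.
v=37: a=37^0·(≡14), b=37^1·(≡34) mod 37; (14|37)=-1, (34|37)=+1; (−1)^{0·1·18}·(-1)^1·(+1)^0 = -1.
|Ram(-1309, -66822)| = 6, even; anisotropic at {2, 3, 7, 17, 37, ∞}.

[2, 3, 7, 17, 37, inf]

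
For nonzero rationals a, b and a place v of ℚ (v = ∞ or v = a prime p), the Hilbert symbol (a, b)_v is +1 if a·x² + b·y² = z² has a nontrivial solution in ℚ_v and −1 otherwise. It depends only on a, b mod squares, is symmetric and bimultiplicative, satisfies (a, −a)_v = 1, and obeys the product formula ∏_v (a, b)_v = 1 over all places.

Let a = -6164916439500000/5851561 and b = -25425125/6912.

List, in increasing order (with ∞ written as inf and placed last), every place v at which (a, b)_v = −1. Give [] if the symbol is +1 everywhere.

[3, 5, 7, inf]

Mod squares: a ≡ -238, b ≡ -15. Check v ∈ {∞, 2, 3, 5, 7, 11, 13, 17, 29, 41, 59}.
v=11: a=11^0·(≡5), b=11^2·(≡2) mod 11; (5|11)=+1, (2|11)=-1; (−1)^{0·2·5}·(+1)^2·(-1)^0 = +1.
v=13: a=13^2·(≡4), b=13^0·(≡6) mod 13; (4|13)=+1, (6|13)=-1; (−1)^{2·0·6}·(+1)^0·(-1)^2 = +1.
v=59: a=59^-2·(≡35), b=59^0·(≡11) mod 59; (35|59)=+1, (11|59)=-1; (−1)^{-2·0·29}·(+1)^0·(-1)^-2 = +1.
v=2: v_2(a)=5, v_2(b)=-8; units ≡ 1, 1 (mod 8); ε·ε+αω+βω = 0·0+5·0+-8·0 ≡ 0  ⇒  (a,b)_2 = +1.
v=7: a=7^1·(≡1), b=7^0·(≡3) mod 7; (1|7)=+1, (3|7)=-1; (−1)^{1·0·3}·(+1)^0·(-1)^1 = -1.
v=17: a=17^1·(≡5), b=17^0·(≡16) mod 17; (5|17)=-1, (16|17)=+1; (−1)^{1·0·8}·(-1)^0·(+1)^1 = +1.
v=∞: -238 < 0 and -15 < 0  ⇒  (a,b)_∞ = -1.
v=5: a=5^6·(≡2), b=5^3·(≡2) mod 5; (2|5)=-1, (2|5)=-1; (−1)^{6·3·2}·(-1)^3·(-1)^6 = -1.
v=3: a=3^6·(≡2), b=3^-3·(≡1) mod 3; (2|3)=-1, (1|3)=+1; (−1)^{6·-3·1}·(-1)^-3·(+1)^6 = -1.
v=41: a=41^-2·(≡10), b=41^2·(≡7) mod 41; (10|41)=+1, (7|41)=-1; (−1)^{-2·2·20}·(+1)^2·(-1)^-2 = +1.
v=29: a=29^2·(≡7), b=29^0·(≡19) mod 29; (7|29)=+1, (19|29)=-1; (−1)^{2·0·14}·(+1)^0·(-1)^2 = +1.
(-238, -15 / ℚ) ramifies at {3, 5, 7, ∞}: a division algebra.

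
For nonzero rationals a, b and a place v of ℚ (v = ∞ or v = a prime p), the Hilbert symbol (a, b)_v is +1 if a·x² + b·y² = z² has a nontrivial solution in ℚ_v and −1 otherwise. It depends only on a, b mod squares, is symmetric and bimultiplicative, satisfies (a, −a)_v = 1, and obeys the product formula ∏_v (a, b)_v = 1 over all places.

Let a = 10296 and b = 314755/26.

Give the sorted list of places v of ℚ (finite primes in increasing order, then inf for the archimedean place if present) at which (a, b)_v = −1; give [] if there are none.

[2, 7, 13, 17]

(a, b) ≡ (286, 15470) mod (ℚ^×)²; places V = {2, 3, 5, 7, 11, 13, 17, 23, ∞}.
(a,b)_5: α=0, u≡1; β=1, v≡1 (mod 5); (1|5)=+1, (1|5)=+1; sign (−1)^0·+1^1·+1^0 = +1.
(a,b)_17: α=0, u≡11; β=1, v≡4 (mod 17); (11|17)=-1, (4|17)=+1; sign (−1)^0·-1^1·+1^0 = -1.
(a,b)_7: α=0, u≡6; β=1, v≡5 (mod 7); (6|7)=-1, (5|7)=-1; sign (−1)^0·-1^1·-1^0 = -1.
(a,b)_23: α=0, u≡15; β=2, v≡22 (mod 23); (15|23)=-1, (22|23)=-1; sign (−1)^0·-1^2·-1^0 = +1.
(a,b)_11: α=1, u≡1; β=0, v≡3 (mod 11); (1|11)=+1, (3|11)=+1; sign (−1)^0·+1^0·+1^1 = +1.
(a,b)_∞: sgn(286)=+, sgn(15470)=+, so +1.
(a,b)_2: α=3, β=-1; u≡7, v≡7 (mod 8); ε(u)ε(v)=1·1, αω(v)=3·0, βω(u)=-1·0; sum ≡ 1  ⇒  -1.
(a,b)_3: α=2, u≡1; β=0, v≡2 (mod 3); (1|3)=+1, (2|3)=-1; sign (−1)^0·+1^0·-1^2 = +1.
(a,b)_13: α=1, u≡12; β=-1, v≡6 (mod 13); (12|13)=+1, (6|13)=-1; sign (−1)^0·+1^-1·-1^1 = -1.
Ram(286, 15470) = {2, 7, 13, 17}; no ℚ_2-point on the conic.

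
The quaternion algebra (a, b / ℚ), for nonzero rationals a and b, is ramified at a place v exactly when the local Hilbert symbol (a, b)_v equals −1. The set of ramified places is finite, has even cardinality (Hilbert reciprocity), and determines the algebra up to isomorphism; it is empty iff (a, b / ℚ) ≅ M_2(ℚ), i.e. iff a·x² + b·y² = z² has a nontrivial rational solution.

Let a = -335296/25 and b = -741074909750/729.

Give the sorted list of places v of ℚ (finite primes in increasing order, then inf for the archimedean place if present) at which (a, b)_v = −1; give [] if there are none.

[17, inf]

(a, b) ≡ (-31, -1190) mod (ℚ^×)²; places V = {2, 3, 5, 7, 13, 17, 23, 31, ∞}.
(a,b)_2: α=6, β=1; u≡1, v≡5 (mod 8); ε(u)ε(v)=0·0, αω(v)=6·1, βω(u)=1·0; sum ≡ 0  ⇒  +1.
(a,b)_13: α=2, u≡8; β=0, v≡7 (mod 13); (8|13)=-1, (7|13)=-1; sign (−1)^0·-1^0·-1^2 = +1.
(a,b)_3: α=0, u≡2; β=-6, v≡1 (mod 3); (2|3)=-1, (1|3)=+1; sign (−1)^0·-1^-6·+1^0 = +1.
(a,b)_∞: sgn(-31)=−, sgn(-1190)=−, so -1.
(a,b)_31: α=1, u≡15; β=2, v≡7 (mod 31); (15|31)=-1, (7|31)=+1; sign (−1)^0·-1^2·+1^1 = +1.
(a,b)_17: α=0, u≡10; β=1, v≡1 (mod 17); (10|17)=-1, (1|17)=+1; sign (−1)^0·-1^1·+1^0 = -1.
(a,b)_7: α=0, u≡1; β=3, v≡6 (mod 7); (1|7)=+1, (6|7)=-1; sign (−1)^0·+1^3·-1^0 = +1.
(a,b)_23: α=0, u≡22; β=2, v≡6 (mod 23); (22|23)=-1, (6|23)=+1; sign (−1)^0·-1^2·+1^0 = +1.
(a,b)_5: α=-2, u≡4; β=3, v≡3 (mod 5); (4|5)=+1, (3|5)=-1; sign (−1)^0·+1^3·-1^-2 = +1.
|Ram(-31, -1190)| = 2, even; anisotropic at {17, ∞}.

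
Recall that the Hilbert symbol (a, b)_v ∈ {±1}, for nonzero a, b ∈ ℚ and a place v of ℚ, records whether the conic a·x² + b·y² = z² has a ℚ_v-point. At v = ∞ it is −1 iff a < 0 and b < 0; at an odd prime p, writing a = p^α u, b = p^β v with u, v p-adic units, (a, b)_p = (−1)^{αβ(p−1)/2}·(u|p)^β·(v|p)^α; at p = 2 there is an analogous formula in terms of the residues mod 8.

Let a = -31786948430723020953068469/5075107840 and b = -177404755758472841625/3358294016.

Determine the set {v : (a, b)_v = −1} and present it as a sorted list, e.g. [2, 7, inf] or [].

[7, 13, 23, inf]

Mod squares: a ≡ -46690, b ≡ -37310. Check v ∈ {∞, 2, 3, 5, 7, 11, 13, 19, 23, 29, 31, 41, 53}.
v=11: a=11^-2·(≡4), b=11^-4·(≡10) mod 11; (4|11)=+1, (10|11)=-1; (−1)^{-2·-4·5}·(+1)^-4·(-1)^-2 = +1.
v=2: v_2(a)=-23, v_2(b)=-15; units ≡ 7, 1 (mod 8); ε·ε+αω+βω = 1·0+-23·0+-15·0 ≡ 0  ⇒  (a,b)_2 = +1.
v=53: a=53^2·(≡18), b=53^2·(≡8) mod 53; (18|53)=-1, (8|53)=-1; (−1)^{2·2·26}·(-1)^2·(-1)^2 = +1.
v=∞: -46690 < 0 and -37310 < 0  ⇒  (a,b)_∞ = -1.
v=31: a=31^2·(≡27), b=31^2·(≡5) mod 31; (27|31)=-1, (5|31)=+1; (−1)^{2·2·15}·(-1)^2·(+1)^2 = +1.
v=23: a=23^1·(≡10), b=23^0·(≡5) mod 23; (10|23)=-1, (5|23)=-1; (−1)^{1·0·11}·(-1)^0·(-1)^1 = -1.
v=3: a=3^4·(≡2), b=3^2·(≡1) mod 3; (2|3)=-1, (1|3)=+1; (−1)^{4·2·1}·(-1)^2·(+1)^4 = +1.
v=7: a=7^1·(≡4), b=7^-1·(≡4) mod 7; (4|7)=+1, (4|7)=+1; (−1)^{1·-1·3}·(+1)^-1·(+1)^1 = -1.
v=19: a=19^4·(≡2), b=19^4·(≡17) mod 19; (2|19)=-1, (17|19)=+1; (−1)^{4·4·9}·(-1)^4·(+1)^4 = +1.
v=41: a=41^2·(≡8), b=41^1·(≡2) mod 41; (8|41)=+1, (2|41)=+1; (−1)^{2·1·20}·(+1)^1·(+1)^2 = +1.
v=29: a=29^3·(≡26), b=29^2·(≡28) mod 29; (26|29)=-1, (28|29)=+1; (−1)^{3·2·14}·(-1)^2·(+1)^3 = +1.
v=5: a=5^-1·(≡2), b=5^3·(≡2) mod 5; (2|5)=-1, (2|5)=-1; (−1)^{-1·3·2}·(-1)^3·(-1)^-1 = +1.
v=13: a=13^2·(≡2), b=13^1·(≡10) mod 13; (2|13)=-1, (10|13)=+1; (−1)^{2·1·6}·(-1)^1·(+1)^2 = -1.
(-46690, -37310 / ℚ) ramifies at {7, 13, 23, ∞}: a division algebra.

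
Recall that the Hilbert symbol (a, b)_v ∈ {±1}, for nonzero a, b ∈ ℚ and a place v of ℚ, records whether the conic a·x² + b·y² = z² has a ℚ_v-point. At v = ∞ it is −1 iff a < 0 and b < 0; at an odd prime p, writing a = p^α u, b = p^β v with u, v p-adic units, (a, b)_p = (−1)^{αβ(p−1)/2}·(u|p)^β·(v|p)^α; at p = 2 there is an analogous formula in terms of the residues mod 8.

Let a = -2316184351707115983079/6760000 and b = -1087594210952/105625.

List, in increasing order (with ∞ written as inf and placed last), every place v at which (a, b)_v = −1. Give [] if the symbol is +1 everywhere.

Mod squares: a ≡ -391, b ≡ -2. Check v ∈ {∞, 2, 5, 7, 13, 17, 23, 41}.
v=17: a=17^3·(≡10), b=17^2·(≡16) mod 17; (10|17)=-1, (16|17)=+1; (−1)^{3·2·8}·(-1)^2·(+1)^3 = +1.
v=2: v_2(a)=-6, v_2(b)=3; units ≡ 1, 7 (mod 8); ε·ε+αω+βω = 0·1+-6·0+3·0 ≡ 0  ⇒  (a,b)_2 = +1.
v=7: a=7^2·(≡1), b=7^0·(≡5) mod 7; (1|7)=+1, (5|7)=-1; (−1)^{2·0·3}·(+1)^0·(-1)^2 = +1.
v=∞: -391 < 0 and -2 < 0  ⇒  (a,b)_∞ = -1.
v=5: a=5^-4·(≡1), b=5^-4·(≡2) mod 5; (1|5)=+1, (2|5)=-1; (−1)^{-4·-4·2}·(+1)^-4·(-1)^-4 = +1.
v=23: a=23^7·(≡16), b=23^4·(≡5) mod 23; (16|23)=+1, (5|23)=-1; (−1)^{7·4·11}·(+1)^4·(-1)^7 = -1.
v=13: a=13^-2·(≡12), b=13^-2·(≡11) mod 13; (12|13)=+1, (11|13)=-1; (−1)^{-2·-2·6}·(+1)^-2·(-1)^-2 = +1.
v=41: a=41^4·(≡30), b=41^2·(≡8) mod 41; (30|41)=-1, (8|41)=+1; (−1)^{4·2·20}·(-1)^2·(+1)^4 = +1.
Ram(-391, -2) = {23, ∞}; no ℚ_23-point on the conic.

[23, inf]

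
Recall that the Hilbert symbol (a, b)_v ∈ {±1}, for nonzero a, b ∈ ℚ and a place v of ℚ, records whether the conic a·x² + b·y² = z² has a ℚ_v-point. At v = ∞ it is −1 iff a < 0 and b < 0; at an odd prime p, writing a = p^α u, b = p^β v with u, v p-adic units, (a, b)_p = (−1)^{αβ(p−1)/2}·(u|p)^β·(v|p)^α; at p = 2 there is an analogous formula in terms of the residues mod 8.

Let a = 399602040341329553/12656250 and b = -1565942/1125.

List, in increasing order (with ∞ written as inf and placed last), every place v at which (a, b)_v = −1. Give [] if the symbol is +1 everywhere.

Mod squares: a ≡ 38570, b ≡ -190. Check v ∈ {∞, 2, 3, 5, 7, 13, 19, 29}.
v=19: a=19^3·(≡6), b=19^1·(≡1) mod 19; (6|19)=+1, (1|19)=+1; (−1)^{3·1·9}·(+1)^1·(+1)^3 = -1.
v=2: v_2(a)=-1, v_2(b)=1; units ≡ 5, 1 (mod 8); ε·ε+αω+βω = 0·0+-1·0+1·1 ≡ 1  ⇒  (a,b)_2 = -1.
v=5: a=5^-7·(≡4), b=5^-3·(≡2) mod 5; (4|5)=+1, (2|5)=-1; (−1)^{-7·-3·2}·(+1)^-3·(-1)^-7 = -1.
v=3: a=3^-4·(≡2), b=3^-2·(≡2) mod 3; (2|3)=-1, (2|3)=-1; (−1)^{-4·-2·1}·(-1)^-2·(-1)^-4 = +1.
v=7: a=7^5·(≡4), b=7^2·(≡5) mod 7; (4|7)=+1, (5|7)=-1; (−1)^{5·2·3}·(+1)^2·(-1)^5 = -1.
v=29: a=29^5·(≡16), b=29^2·(≡1) mod 29; (16|29)=+1, (1|29)=+1; (−1)^{5·2·14}·(+1)^2·(+1)^5 = +1.
v=13: a=13^2·(≡10), b=13^0·(≡11) mod 13; (10|13)=+1, (11|13)=-1; (−1)^{2·0·6}·(+1)^0·(-1)^2 = +1.
v=∞: 38570 > 0 and -190 < 0  ⇒  (a,b)_∞ = +1.
Ram(38570, -190) = {2, 5, 7, 19}; no ℚ_2-point on the conic.

[2, 5, 7, 19]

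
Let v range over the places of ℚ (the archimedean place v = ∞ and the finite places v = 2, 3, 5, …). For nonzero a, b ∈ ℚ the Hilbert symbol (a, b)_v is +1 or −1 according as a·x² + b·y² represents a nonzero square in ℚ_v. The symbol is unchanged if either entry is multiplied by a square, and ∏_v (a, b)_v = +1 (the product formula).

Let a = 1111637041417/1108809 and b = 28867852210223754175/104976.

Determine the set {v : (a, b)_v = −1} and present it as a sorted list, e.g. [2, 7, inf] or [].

Mod squares: a ≡ 148393, b ≡ 7. Check v ∈ {∞, 2, 3, 5, 7, 13, 17, 23, 29, 43}.
v=29: a=29^1·(≡23), b=29^2·(≡28) mod 29; (23|29)=+1, (28|29)=+1; (−1)^{1·2·14}·(+1)^2·(+1)^1 = +1.
v=7: a=7^3·(≡5), b=7^5·(≡2) mod 7; (5|7)=-1, (2|7)=+1; (−1)^{3·5·3}·(-1)^5·(+1)^3 = +1.
v=2: v_2(a)=0, v_2(b)=-4; units ≡ 1, 7 (mod 8); ε·ε+αω+βω = 0·1+0·0+-4·0 ≡ 0  ⇒  (a,b)_2 = +1.
v=23: a=23^2·(≡22), b=23^2·(≡21) mod 23; (22|23)=-1, (21|23)=-1; (−1)^{2·2·11}·(-1)^2·(-1)^2 = +1.
v=13: a=13^-2·(≡5), b=13^0·(≡6) mod 13; (5|13)=-1, (6|13)=-1; (−1)^{-2·0·6}·(-1)^0·(-1)^-2 = +1.
v=5: a=5^0·(≡3), b=5^2·(≡2) mod 5; (3|5)=-1, (2|5)=-1; (−1)^{0·2·2}·(-1)^2·(-1)^0 = +1.
v=∞: 148393 > 0 and 7 > 0  ⇒  (a,b)_∞ = +1.
v=3: a=3^-8·(≡1), b=3^-8·(≡1) mod 3; (1|3)=+1, (1|3)=+1; (−1)^{-8·-8·1}·(+1)^-8·(+1)^-8 = +1.
v=17: a=17^3·(≡2), b=17^4·(≡12) mod 17; (2|17)=+1, (12|17)=-1; (−1)^{3·4·8}·(+1)^4·(-1)^3 = -1.
v=43: a=43^1·(≡10), b=43^2·(≡8) mod 43; (10|43)=+1, (8|43)=-1; (−1)^{1·2·21}·(+1)^2·(-1)^1 = -1.
Ram(148393, 7) = {17, 43}; no ℚ_17-point on the conic.

[17, 43]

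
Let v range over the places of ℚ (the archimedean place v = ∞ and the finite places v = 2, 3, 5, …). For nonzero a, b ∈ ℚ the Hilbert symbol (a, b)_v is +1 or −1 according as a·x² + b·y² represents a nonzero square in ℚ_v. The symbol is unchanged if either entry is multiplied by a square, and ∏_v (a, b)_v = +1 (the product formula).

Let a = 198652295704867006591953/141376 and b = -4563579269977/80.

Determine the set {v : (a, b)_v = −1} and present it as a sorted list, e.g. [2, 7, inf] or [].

[5, 7]

(a, b) ≡ (377, -303485) mod (ℚ^×)²; places V = {2, 3, 5, 7, 13, 23, 29, 47, ∞}.
(a,b)_13: α=3, u≡3; β=3, v≡10 (mod 13); (3|13)=+1, (10|13)=+1; sign (−1)^0·+1^3·+1^3 = +1.
(a,b)_7: α=4, u≡6; β=1, v≡5 (mod 7); (6|7)=-1, (5|7)=-1; sign (−1)^0·-1^1·-1^4 = -1.
(a,b)_5: α=0, u≡3; β=-1, v≡3 (mod 5); (3|5)=-1, (3|5)=-1; sign (−1)^0·-1^-1·-1^0 = -1.
(a,b)_2: α=-6, β=-4; u≡1, v≡3 (mod 8); ε(u)ε(v)=0·1, αω(v)=-6·1, βω(u)=-4·0; sum ≡ 0  ⇒  +1.
(a,b)_3: α=8, u≡2; β=0, v≡1 (mod 3); (2|3)=-1, (1|3)=+1; sign (−1)^0·-1^0·+1^8 = +1.
(a,b)_29: α=5, u≡22; β=3, v≡4 (mod 29); (22|29)=+1, (4|29)=+1; sign (−1)^0·+1^3·+1^5 = +1.
(a,b)_47: α=-2, u≡9; β=0, v≡44 (mod 47); (9|47)=+1, (44|47)=-1; sign (−1)^0·+1^0·-1^-2 = +1.
(a,b)_23: α=4, u≡3; β=3, v≡17 (mod 23); (3|23)=+1, (17|23)=-1; sign (−1)^0·+1^3·-1^4 = +1.
(a,b)_∞: sgn(377)=+, sgn(-303485)=−, so +1.
|Ram(377, -303485)| = 2, even; anisotropic at {5, 7}.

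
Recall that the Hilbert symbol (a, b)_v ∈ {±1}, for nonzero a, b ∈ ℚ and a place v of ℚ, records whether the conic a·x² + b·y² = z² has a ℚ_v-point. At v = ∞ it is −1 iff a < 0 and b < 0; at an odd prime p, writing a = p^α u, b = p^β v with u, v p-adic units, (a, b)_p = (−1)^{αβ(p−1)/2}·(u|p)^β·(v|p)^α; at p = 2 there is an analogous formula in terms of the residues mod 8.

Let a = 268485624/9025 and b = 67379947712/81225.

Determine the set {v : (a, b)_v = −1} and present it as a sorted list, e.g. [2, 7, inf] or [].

[3, 11]

(a, b) ≡ (25806, 30107) mod (ℚ^×)²; places V = {2, 3, 5, 7, 11, 17, 19, 23, ∞}.
(a,b)_2: α=3, β=6; u≡7, v≡3 (mod 8); ε(u)ε(v)=1·1, αω(v)=3·1, βω(u)=6·0; sum ≡ 0  ⇒  +1.
(a,b)_3: α=3, u≡1; β=-2, v≡2 (mod 3); (1|3)=+1, (2|3)=-1; sign (−1)^0·+1^-2·-1^3 = -1.
(a,b)_11: α=1, u≡1; β=3, v≡1 (mod 11); (1|11)=+1, (1|11)=+1; sign (−1)^1·+1^3·+1^1 = -1.
(a,b)_17: α=3, u≡12; β=3, v≡7 (mod 17); (12|17)=-1, (7|17)=-1; sign (−1)^0·-1^3·-1^3 = +1.
(a,b)_∞: sgn(25806)=+, sgn(30107)=+, so +1.
(a,b)_23: α=1, u≡16; β=1, v≡19 (mod 23); (16|23)=+1, (19|23)=-1; sign (−1)^1·+1^1·-1^1 = +1.
(a,b)_7: α=0, u≡4; β=1, v≡3 (mod 7); (4|7)=+1, (3|7)=-1; sign (−1)^0·+1^1·-1^0 = +1.
(a,b)_5: α=-2, u≡4; β=-2, v≡3 (mod 5); (4|5)=+1, (3|5)=-1; sign (−1)^0·+1^-2·-1^-2 = +1.
(a,b)_19: α=-2, u≡1; β=-2, v≡16 (mod 19); (1|19)=+1, (16|19)=+1; sign (−1)^0·+1^-2·+1^-2 = +1.
Ram(25806, 30107) = {3, 11}; no ℚ_3-point on the conic.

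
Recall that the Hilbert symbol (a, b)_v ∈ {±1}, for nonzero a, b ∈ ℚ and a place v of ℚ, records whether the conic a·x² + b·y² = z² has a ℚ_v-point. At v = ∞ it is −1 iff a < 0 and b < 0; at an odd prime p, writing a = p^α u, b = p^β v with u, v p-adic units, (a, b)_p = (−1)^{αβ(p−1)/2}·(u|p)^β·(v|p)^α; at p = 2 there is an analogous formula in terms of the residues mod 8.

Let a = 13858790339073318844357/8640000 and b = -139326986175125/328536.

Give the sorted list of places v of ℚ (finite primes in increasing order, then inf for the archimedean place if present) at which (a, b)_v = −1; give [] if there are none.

(a, b) ≡ (2958, -1967070) mod (ℚ^×)²; places V = {2, 3, 5, 7, 13, 17, 19, 29, 31, ∞}.
(a,b)_∞: sgn(2958)=+, sgn(-1967070)=−, so +1.
(a,b)_17: α=3, u≡1; β=1, v≡8 (mod 17); (1|17)=+1, (8|17)=+1; sign (−1)^0·+1^1·+1^3 = +1.
(a,b)_29: α=3, u≡17; β=1, v≡13 (mod 29); (17|29)=-1, (13|29)=+1; sign (−1)^0·-1^1·+1^3 = -1.
(a,b)_3: α=-3, u≡2; β=-5, v≡2 (mod 3); (2|3)=-1, (2|3)=-1; sign (−1)^1·-1^-5·-1^-3 = -1.
(a,b)_13: α=0, u≡7; β=-2, v≡10 (mod 13); (7|13)=-1, (10|13)=+1; sign (−1)^0·-1^-2·+1^0 = +1.
(a,b)_19: α=4, u≡13; β=3, v≡1 (mod 19); (13|19)=-1, (1|19)=+1; sign (−1)^0·-1^3·+1^4 = -1.
(a,b)_5: α=-4, u≡3; β=3, v≡4 (mod 5); (3|5)=-1, (4|5)=+1; sign (−1)^0·-1^3·+1^-4 = -1.
(a,b)_31: α=6, u≡26; β=2, v≡7 (mod 31); (26|31)=-1, (7|31)=+1; sign (−1)^0·-1^2·+1^6 = +1.
(a,b)_7: α=0, u≡1; β=3, v≡3 (mod 7); (1|7)=+1, (3|7)=-1; sign (−1)^0·+1^3·-1^0 = +1.
(a,b)_2: α=-9, β=-3; u≡7, v≡1 (mod 8); ε(u)ε(v)=1·0, αω(v)=-9·0, βω(u)=-3·0; sum ≡ 0  ⇒  +1.
|Ram(2958, -1967070)| = 4, even; anisotropic at {3, 5, 19, 29}.

[3, 5, 19, 29]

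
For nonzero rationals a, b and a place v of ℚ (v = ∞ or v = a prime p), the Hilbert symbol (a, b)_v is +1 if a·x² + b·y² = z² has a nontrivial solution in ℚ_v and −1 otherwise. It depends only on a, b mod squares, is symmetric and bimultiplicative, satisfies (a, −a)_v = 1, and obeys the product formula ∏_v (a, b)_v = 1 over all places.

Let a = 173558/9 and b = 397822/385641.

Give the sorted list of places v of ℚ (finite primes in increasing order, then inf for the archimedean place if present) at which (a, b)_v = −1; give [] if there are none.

(a, b) ≡ (3542, 1102) mod (ℚ^×)²; places V = {2, 3, 7, 11, 19, 23, 29, ∞}.
(a,b)_11: α=1, u≡9; β=0, v≡6 (mod 11); (9|11)=+1, (6|11)=-1; sign (−1)^0·+1^0·-1^1 = -1.
(a,b)_3: α=-2, u≡2; β=-6, v≡1 (mod 3); (2|3)=-1, (1|3)=+1; sign (−1)^0·-1^-6·+1^-2 = +1.
(a,b)_7: α=3, u≡1; β=0, v≡3 (mod 7); (1|7)=+1, (3|7)=-1; sign (−1)^0·+1^0·-1^3 = -1.
(a,b)_∞: sgn(3542)=+, sgn(1102)=+, so +1.
(a,b)_29: α=0, u≡25; β=1, v≡28 (mod 29); (25|29)=+1, (28|29)=+1; sign (−1)^0·+1^1·+1^0 = +1.
(a,b)_23: α=1, u≡13; β=-2, v≡21 (mod 23); (13|23)=+1, (21|23)=-1; sign (−1)^0·+1^-2·-1^1 = -1.
(a,b)_19: α=0, u≡14; β=3, v≡9 (mod 19); (14|19)=-1, (9|19)=+1; sign (−1)^0·-1^3·+1^0 = -1.
(a,b)_2: α=1, β=1; u≡3, v≡7 (mod 8); ε(u)ε(v)=1·1, αω(v)=1·0, βω(u)=1·1; sum ≡ 0  ⇒  +1.
|Ram(3542, 1102)| = 4, even; anisotropic at {7, 11, 19, 23}.

[7, 11, 19, 23]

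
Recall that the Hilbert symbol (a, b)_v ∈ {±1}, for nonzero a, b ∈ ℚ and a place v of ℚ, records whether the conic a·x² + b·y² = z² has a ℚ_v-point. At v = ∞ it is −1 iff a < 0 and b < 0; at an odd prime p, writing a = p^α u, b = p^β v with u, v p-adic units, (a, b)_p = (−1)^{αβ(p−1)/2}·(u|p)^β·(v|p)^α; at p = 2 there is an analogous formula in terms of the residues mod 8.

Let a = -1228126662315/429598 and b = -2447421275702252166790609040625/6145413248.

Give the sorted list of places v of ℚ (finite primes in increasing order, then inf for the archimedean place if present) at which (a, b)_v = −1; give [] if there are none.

[23, 31, 41, inf]

(a, b) ≡ (-292330, -59570) mod (ℚ^×)²; places V = {2, 3, 5, 7, 13, 19, 23, 31, 37, 41, ∞}.
(a,b)_3: α=2, u≡2; β=2, v≡1 (mod 3); (2|3)=-1, (1|3)=+1; sign (−1)^0·-1^2·+1^2 = +1.
(a,b)_19: α=2, u≡4; β=4, v≡13 (mod 19); (4|19)=+1, (13|19)=-1; sign (−1)^0·+1^4·-1^2 = +1.
(a,b)_37: α=2, u≡33; β=5, v≡18 (mod 37); (33|37)=+1, (18|37)=-1; sign (−1)^0·+1^5·-1^2 = +1.
(a,b)_∞: sgn(-292330)=−, sgn(-59570)=−, so -1.
(a,b)_41: α=-1, u≡9; β=-2, v≡29 (mod 41); (9|41)=+1, (29|41)=-1; sign (−1)^0·+1^-2·-1^-1 = -1.
(a,b)_2: α=-1, β=-7; u≡3, v≡7 (mod 8); ε(u)ε(v)=1·1, αω(v)=-1·0, βω(u)=-7·1; sum ≡ 0  ⇒  +1.
(a,b)_31: α=-1, u≡2; β=2, v≡6 (mod 31); (2|31)=+1, (6|31)=-1; sign (−1)^0·+1^2·-1^-1 = -1.
(a,b)_7: α=4, u≡2; β=7, v≡1 (mod 7); (2|7)=+1, (1|7)=+1; sign (−1)^0·+1^7·+1^4 = +1.
(a,b)_13: α=-2, u≡12; β=-4, v≡4 (mod 13); (12|13)=+1, (4|13)=+1; sign (−1)^0·+1^-4·+1^-2 = +1.
(a,b)_23: α=1, u≡18; β=3, v≡1 (mod 23); (18|23)=+1, (1|23)=+1; sign (−1)^1·+1^3·+1^1 = -1.
(a,b)_5: α=1, u≡4; β=5, v≡4 (mod 5); (4|5)=+1, (4|5)=+1; sign (−1)^0·+1^5·+1^1 = +1.
|Ram(-292330, -59570)| = 4, even; anisotropic at {23, 31, 41, ∞}.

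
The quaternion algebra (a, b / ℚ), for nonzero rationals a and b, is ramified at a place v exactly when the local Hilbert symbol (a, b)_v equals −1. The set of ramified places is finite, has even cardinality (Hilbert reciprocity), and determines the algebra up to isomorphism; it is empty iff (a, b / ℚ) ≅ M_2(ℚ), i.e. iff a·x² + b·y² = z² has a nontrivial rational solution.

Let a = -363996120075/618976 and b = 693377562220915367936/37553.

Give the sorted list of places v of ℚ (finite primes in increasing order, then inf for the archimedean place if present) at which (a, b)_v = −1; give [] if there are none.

[7, 17]

Mod squares: a ≡ -509082, b ≡ 1258. Check v ∈ {∞, 2, 3, 5, 7, 17, 23, 29, 31, 37, 47}.
v=47: a=47^0·(≡15), b=47^-2·(≡3) mod 47; (15|47)=-1, (3|47)=+1; (−1)^{0·-2·23}·(-1)^-2·(+1)^0 = +1.
v=3: a=3^1·(≡1), b=3^0·(≡1) mod 3; (1|3)=+1, (1|3)=+1; (−1)^{1·0·1}·(+1)^0·(+1)^1 = +1.
v=37: a=37^2·(≡21), b=37^5·(≡3) mod 37; (21|37)=+1, (3|37)=+1; (−1)^{2·5·18}·(+1)^5·(+1)^2 = +1.
v=5: a=5^2·(≡2), b=5^0·(≡2) mod 5; (2|5)=-1, (2|5)=-1; (−1)^{2·0·2}·(-1)^0·(-1)^2 = +1.
v=7: a=7^1·(≡4), b=7^4·(≡3) mod 7; (4|7)=+1, (3|7)=-1; (−1)^{1·4·3}·(+1)^4·(-1)^1 = -1.
v=∞: -509082 < 0 and 1258 > 0  ⇒  (a,b)_∞ = +1.
v=31: a=31^3·(≡16), b=31^2·(≡10) mod 31; (16|31)=+1, (10|31)=+1; (−1)^{3·2·15}·(+1)^2·(+1)^3 = +1.
v=29: a=29^-2·(≡20), b=29^0·(≡26) mod 29; (20|29)=+1, (26|29)=-1; (−1)^{-2·0·14}·(+1)^0·(-1)^-2 = +1.
v=23: a=23^-1·(≡10), b=23^2·(≡13) mod 23; (10|23)=-1, (13|23)=+1; (−1)^{-1·2·11}·(-1)^2·(+1)^-1 = +1.
v=2: v_2(a)=-5, v_2(b)=13; units ≡ 3, 5 (mod 8); ε·ε+αω+βω = 1·0+-5·1+13·1 ≡ 0  ⇒  (a,b)_2 = +1.
v=17: a=17^1·(≡4), b=17^-1·(≡6) mod 17; (4|17)=+1, (6|17)=-1; (−1)^{1·-1·8}·(+1)^-1·(-1)^1 = -1.
Ram(-509082, 1258) = {7, 17}; no ℚ_7-point on the conic.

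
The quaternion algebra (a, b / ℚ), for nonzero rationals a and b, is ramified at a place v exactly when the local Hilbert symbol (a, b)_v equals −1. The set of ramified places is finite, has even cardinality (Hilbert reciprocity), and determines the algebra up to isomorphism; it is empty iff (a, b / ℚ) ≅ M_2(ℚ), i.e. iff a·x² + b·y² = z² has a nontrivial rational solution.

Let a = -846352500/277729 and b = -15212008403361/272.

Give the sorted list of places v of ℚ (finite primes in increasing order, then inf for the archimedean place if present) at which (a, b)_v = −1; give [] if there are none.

(a, b) ≡ (-141, -601953) mod (ℚ^×)²; places V = {2, 3, 5, 7, 11, 17, 29, 31, 37, 47, ∞}.
(a,b)_11: α=0, u≡7; β=1, v≡10 (mod 11); (7|11)=-1, (10|11)=-1; sign (−1)^0·-1^1·-1^0 = -1.
(a,b)_5: α=4, u≡4; β=0, v≡2 (mod 5); (4|5)=+1, (2|5)=-1; sign (−1)^0·+1^0·-1^4 = +1.
(a,b)_37: α=0, u≡27; β=1, v≡16 (mod 37); (27|37)=+1, (16|37)=+1; sign (−1)^0·+1^1·+1^0 = +1.
(a,b)_17: α=-2, u≡11; β=-1, v≡2 (mod 17); (11|17)=-1, (2|17)=+1; sign (−1)^0·-1^-1·+1^-2 = -1.
(a,b)_2: α=2, β=-4; u≡3, v≡7 (mod 8); ε(u)ε(v)=1·1, αω(v)=2·0, βω(u)=-4·1; sum ≡ 1  ⇒  -1.
(a,b)_3: α=1, u≡1; β=5, v≡1 (mod 3); (1|3)=+1, (1|3)=+1; sign (−1)^1·+1^5·+1^1 = -1.
(a,b)_31: α=-2, u≡20; β=0, v≡20 (mod 31); (20|31)=+1, (20|31)=+1; sign (−1)^0·+1^0·+1^-2 = +1.
(a,b)_47: α=1, u≡29; β=2, v≡38 (mod 47); (29|47)=-1, (38|47)=-1; sign (−1)^0·-1^2·-1^1 = -1.
(a,b)_7: α=4, u≡5; β=4, v≡6 (mod 7); (5|7)=-1, (6|7)=-1; sign (−1)^0·-1^4·-1^4 = +1.
(a,b)_29: α=0, u≡7; β=1, v≡1 (mod 29); (7|29)=+1, (1|29)=+1; sign (−1)^0·+1^1·+1^0 = +1.
(a,b)_∞: sgn(-141)=−, sgn(-601953)=−, so -1.
|Ram(-141, -601953)| = 6, even; anisotropic at {2, 3, 11, 17, 47, ∞}.

[2, 3, 11, 17, 47, inf]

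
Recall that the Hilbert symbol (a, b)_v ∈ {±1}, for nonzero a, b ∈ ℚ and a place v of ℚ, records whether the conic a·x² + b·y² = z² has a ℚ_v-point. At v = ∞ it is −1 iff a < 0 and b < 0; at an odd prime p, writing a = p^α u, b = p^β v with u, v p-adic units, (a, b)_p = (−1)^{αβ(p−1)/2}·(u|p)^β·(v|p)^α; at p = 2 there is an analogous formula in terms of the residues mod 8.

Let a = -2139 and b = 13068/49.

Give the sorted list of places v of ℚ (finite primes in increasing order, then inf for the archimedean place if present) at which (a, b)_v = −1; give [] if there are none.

Mod squares: a ≡ -2139, b ≡ 3. Check v ∈ {∞, 2, 3, 7, 11, 23, 31}.
v=31: a=31^1·(≡24), b=31^0·(≡13) mod 31; (24|31)=-1, (13|31)=-1; (−1)^{1·0·15}·(-1)^0·(-1)^1 = -1.
v=7: a=7^0·(≡3), b=7^-2·(≡6) mod 7; (3|7)=-1, (6|7)=-1; (−1)^{0·-2·3}·(-1)^-2·(-1)^0 = +1.
v=11: a=11^0·(≡6), b=11^2·(≡4) mod 11; (6|11)=-1, (4|11)=+1; (−1)^{0·2·5}·(-1)^2·(+1)^0 = +1.
v=∞: -2139 < 0 and 3 > 0  ⇒  (a,b)_∞ = +1.
v=23: a=23^1·(≡22), b=23^0·(≡9) mod 23; (22|23)=-1, (9|23)=+1; (−1)^{1·0·11}·(-1)^0·(+1)^1 = +1.
v=3: a=3^1·(≡1), b=3^3·(≡1) mod 3; (1|3)=+1, (1|3)=+1; (−1)^{1·3·1}·(+1)^3·(+1)^1 = -1.
v=2: v_2(a)=0, v_2(b)=2; units ≡ 5, 3 (mod 8); ε·ε+αω+βω = 0·1+0·1+2·1 ≡ 0  ⇒  (a,b)_2 = +1.
|Ram(-2139, 3)| = 2, even; anisotropic at {3, 31}.

[3, 31]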